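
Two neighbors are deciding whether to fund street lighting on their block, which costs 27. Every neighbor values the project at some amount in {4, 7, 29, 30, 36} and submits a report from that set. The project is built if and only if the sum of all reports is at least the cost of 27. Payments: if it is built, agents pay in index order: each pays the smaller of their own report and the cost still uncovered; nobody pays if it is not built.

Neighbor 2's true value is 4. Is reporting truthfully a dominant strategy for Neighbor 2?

Yes

Check each profile of the others' reports and compare truth against every alternative report.
Others report (29): truth gives 4, best alternative gives 4.
Others report (30): truth gives 4, best alternative gives 4.
Others report (36): truth gives 4, best alternative gives 4.
Others report (4): truth gives 0, best alternative gives 0.
Others report (7): truth gives 0, best alternative gives 0.
In every case the truthful report is at least as good as any alternative, so it is a dominant strategy.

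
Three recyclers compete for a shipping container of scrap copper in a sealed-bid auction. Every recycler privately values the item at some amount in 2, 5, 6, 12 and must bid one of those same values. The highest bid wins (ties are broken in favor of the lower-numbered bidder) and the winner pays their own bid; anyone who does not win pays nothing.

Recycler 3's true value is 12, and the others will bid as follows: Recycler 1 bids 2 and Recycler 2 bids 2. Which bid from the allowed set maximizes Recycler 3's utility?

5

Bid 2: loses, pays 0, utility 0.
Bid 5: wins, pays 5, utility 12 - 5 = 7.
Bid 6: wins, pays 6, utility 12 - 6 = 6.
Bid 12: wins, pays 12, utility 12 - 12 = 0.
The best choice is 5 with utility 7.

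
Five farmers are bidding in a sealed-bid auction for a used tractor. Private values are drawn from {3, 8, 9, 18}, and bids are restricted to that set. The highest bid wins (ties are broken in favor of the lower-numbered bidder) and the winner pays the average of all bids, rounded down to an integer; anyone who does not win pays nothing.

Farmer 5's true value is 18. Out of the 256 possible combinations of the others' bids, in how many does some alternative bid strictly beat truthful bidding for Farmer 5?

Others bid (3, 3, 3, 3): truth gives 12; bid 8 gives 14 > 12. Violating.
Others bid (3, 3, 3, 8): truth gives 11; bid 9 gives 13 > 11. Violating.
Others bid (3, 3, 8, 3): truth gives 11; bid 9 gives 13 > 11. Violating.
Others bid (3, 3, 8, 8): truth gives 10; bid 9 gives 12 > 10. Violating.
Others bid (3, 3, 3, 9): truth gives 11; no alternative beats it.
Others bid (3, 3, 3, 18): truth gives 0; no alternative beats it.
(Checking all 256 profiles: 16 have a profitable deviation, 240 do not.)

16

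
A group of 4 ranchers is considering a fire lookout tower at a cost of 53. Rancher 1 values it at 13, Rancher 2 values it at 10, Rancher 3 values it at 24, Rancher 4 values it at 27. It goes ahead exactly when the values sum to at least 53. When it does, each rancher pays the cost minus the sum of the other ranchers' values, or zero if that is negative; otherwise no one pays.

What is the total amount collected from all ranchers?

9

Total value 74 ≥ cost 53, so it is built.
Rancher 1: others sum to 61; max(0, 53 - 61) = 0.
Rancher 2: others sum to 64; max(0, 53 - 64) = 0.
Rancher 3: others sum to 50; max(0, 53 - 50) = 3.
Rancher 4: others sum to 47; max(0, 53 - 47) = 6.
Total collected = 0 + 0 + 3 + 6 = 9.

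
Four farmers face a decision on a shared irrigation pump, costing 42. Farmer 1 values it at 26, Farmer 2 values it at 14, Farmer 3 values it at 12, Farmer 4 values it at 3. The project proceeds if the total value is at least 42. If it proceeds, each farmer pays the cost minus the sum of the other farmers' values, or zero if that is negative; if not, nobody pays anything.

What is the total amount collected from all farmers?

Total value 55 ≥ cost 42, so it is built.
Farmer 1: others sum to 29; max(0, 42 - 29) = 13.
Farmer 2: others sum to 41; max(0, 42 - 41) = 1.
Farmer 3: others sum to 43; max(0, 42 - 43) = 0.
Farmer 4: others sum to 52; max(0, 42 - 52) = 0.
Total collected = 13 + 1 + 0 + 0 = 14.

14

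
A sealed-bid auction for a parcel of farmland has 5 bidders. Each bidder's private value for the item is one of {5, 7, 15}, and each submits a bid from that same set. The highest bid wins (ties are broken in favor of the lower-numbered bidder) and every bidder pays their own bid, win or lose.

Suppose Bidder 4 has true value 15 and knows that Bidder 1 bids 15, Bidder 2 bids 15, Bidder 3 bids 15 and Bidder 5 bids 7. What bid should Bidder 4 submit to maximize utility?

5

Bid 5: loses but pays 5, utility -5.
Bid 7: loses but pays 7, utility -7.
Bid 15: loses but pays 15, utility -15.
The best choice is 5 with utility -5.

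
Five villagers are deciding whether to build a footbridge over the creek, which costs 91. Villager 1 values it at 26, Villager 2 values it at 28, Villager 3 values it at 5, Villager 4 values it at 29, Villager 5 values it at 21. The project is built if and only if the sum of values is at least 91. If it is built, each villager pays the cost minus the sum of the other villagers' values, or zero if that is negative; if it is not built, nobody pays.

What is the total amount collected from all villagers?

Total value 109 ≥ cost 91, so it is built.
Villager 1: others sum to 83; max(0, 91 - 83) = 8.
Villager 2: others sum to 81; max(0, 91 - 81) = 10.
Villager 3: others sum to 104; max(0, 91 - 104) = 0.
Villager 4: others sum to 80; max(0, 91 - 80) = 11.
Villager 5: others sum to 88; max(0, 91 - 88) = 3.
Total collected = 8 + 10 + 0 + 11 + 3 = 32.

32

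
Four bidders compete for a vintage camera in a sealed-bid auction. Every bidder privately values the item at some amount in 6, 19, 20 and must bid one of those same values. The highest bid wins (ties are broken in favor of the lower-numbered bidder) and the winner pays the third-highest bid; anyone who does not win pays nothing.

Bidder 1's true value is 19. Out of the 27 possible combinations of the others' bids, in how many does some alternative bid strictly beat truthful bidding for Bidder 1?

Others bid (6, 6, 20): truth gives 0; bid 20 gives 13 > 0. Violating.
Others bid (6, 20, 6): truth gives 0; bid 20 gives 13 > 0. Violating.
Others bid (20, 6, 6): truth gives 0; bid 20 gives 13 > 0. Violating.
Others bid (6, 6, 6): truth gives 13; no alternative beats it.
Others bid (6, 6, 19): truth gives 13; no alternative beats it.
(Checking all 27 profiles: 3 have a profitable deviation, 24 do not.)

3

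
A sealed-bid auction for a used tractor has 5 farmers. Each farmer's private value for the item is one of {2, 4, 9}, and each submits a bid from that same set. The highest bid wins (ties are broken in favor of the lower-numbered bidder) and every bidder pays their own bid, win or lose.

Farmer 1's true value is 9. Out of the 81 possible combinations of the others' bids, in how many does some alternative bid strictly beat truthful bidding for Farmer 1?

16

Others bid (2, 2, 2, 2): truth gives 0; bid 2 gives 7 > 0. Violating.
Others bid (2, 2, 2, 4): truth gives 0; bid 4 gives 5 > 0. Violating.
Others bid (2, 2, 4, 2): truth gives 0; bid 4 gives 5 > 0. Violating.
Others bid (2, 2, 4, 4): truth gives 0; bid 4 gives 5 > 0. Violating.
Others bid (2, 2, 2, 9): truth gives 0; no alternative beats it.
Others bid (2, 2, 4, 9): truth gives 0; no alternative beats it.
(Checking all 81 profiles: 16 have a profitable deviation, 65 do not.)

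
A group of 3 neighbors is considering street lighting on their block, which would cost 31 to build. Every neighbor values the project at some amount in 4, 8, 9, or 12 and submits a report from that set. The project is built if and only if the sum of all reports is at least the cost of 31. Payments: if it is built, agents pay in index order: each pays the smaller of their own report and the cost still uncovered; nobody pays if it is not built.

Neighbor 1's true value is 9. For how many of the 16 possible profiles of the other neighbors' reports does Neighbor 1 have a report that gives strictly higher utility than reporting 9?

Others report (12, 12): truth gives 0; report 8 gives 1 > 0. Violating.
Others report (4, 4): truth gives 0; no alternative beats it.
Others report (4, 8): truth gives 0; no alternative beats it.
(Checking all 16 profiles: 1 has a profitable deviation, 15 do not.)

1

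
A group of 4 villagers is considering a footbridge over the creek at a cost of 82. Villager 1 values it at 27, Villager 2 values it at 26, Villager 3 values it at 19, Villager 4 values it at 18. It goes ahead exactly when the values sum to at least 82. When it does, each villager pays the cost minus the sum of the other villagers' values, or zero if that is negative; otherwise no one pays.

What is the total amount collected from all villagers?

Total value 90 ≥ cost 82, so it is built.
Villager 1: others sum to 63; max(0, 82 - 63) = 19.
Villager 2: others sum to 64; max(0, 82 - 64) = 18.
Villager 3: others sum to 71; max(0, 82 - 71) = 11.
Villager 4: others sum to 72; max(0, 82 - 72) = 10.
Total collected = 19 + 18 + 11 + 10 = 58.

58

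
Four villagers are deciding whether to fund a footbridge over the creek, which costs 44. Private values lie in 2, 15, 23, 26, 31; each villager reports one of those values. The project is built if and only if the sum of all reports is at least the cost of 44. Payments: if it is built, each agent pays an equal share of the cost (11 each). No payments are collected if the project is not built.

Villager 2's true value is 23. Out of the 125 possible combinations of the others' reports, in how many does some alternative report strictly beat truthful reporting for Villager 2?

3

Others report (2, 2, 15): truth gives 0; report 26 gives 12 > 0. Violating.
Others report (2, 15, 2): truth gives 0; report 26 gives 12 > 0. Violating.
Others report (15, 2, 2): truth gives 0; report 26 gives 12 > 0. Violating.
Others report (2, 2, 2): truth gives 0; no alternative beats it.
Others report (2, 2, 23): truth gives 12; no alternative beats it.
(Checking all 125 profiles: 3 have a profitable deviation, 122 do not.)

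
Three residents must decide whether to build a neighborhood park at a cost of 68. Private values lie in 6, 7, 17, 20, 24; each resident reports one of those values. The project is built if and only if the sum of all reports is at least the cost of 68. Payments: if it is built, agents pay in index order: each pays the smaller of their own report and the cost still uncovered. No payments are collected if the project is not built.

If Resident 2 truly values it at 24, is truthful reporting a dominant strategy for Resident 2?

No

Consider the case where Resident 1 reports 24 and Resident 3 reports 24.
Truthful report 24: project built, pays 24, utility 24 - 24 = 0.
Report 20 instead: project built, pays 20, utility 24 - 20 = 4.
Since 4 > 0, reporting 20 is strictly better here, so truthful reporting is not dominant.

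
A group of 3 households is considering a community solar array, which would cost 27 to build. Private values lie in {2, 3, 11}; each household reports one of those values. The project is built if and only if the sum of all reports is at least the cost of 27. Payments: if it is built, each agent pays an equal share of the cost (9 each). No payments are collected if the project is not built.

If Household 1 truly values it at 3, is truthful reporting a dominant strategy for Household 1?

Yes

Check each profile of the others' reports and compare truth against every alternative report.
Others report (2, 2): truth gives 0, best alternative gives 0.
Others report (2, 3): truth gives 0, best alternative gives 0.
Others report (2, 11): truth gives 0, best alternative gives 0.
Others report (3, 2): truth gives 0, best alternative gives 0.
Others report (3, 3): truth gives 0, best alternative gives 0.
Others report (3, 11): truth gives 0, best alternative gives 0.
(Remaining 3 profiles checked similarly; truth is weakly best in each.)
In every case the truthful report is at least as good as any alternative, so it is a dominant strategy.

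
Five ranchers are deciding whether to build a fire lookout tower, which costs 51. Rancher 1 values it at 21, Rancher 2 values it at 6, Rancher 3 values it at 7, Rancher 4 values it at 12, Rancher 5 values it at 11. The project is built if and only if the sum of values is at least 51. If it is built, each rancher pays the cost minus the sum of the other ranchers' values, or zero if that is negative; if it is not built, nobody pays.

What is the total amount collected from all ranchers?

Total value 57 ≥ cost 51, so it is built.
Rancher 1: others sum to 36; max(0, 51 - 36) = 15.
Rancher 2: others sum to 51; max(0, 51 - 51) = 0.
Rancher 3: others sum to 50; max(0, 51 - 50) = 1.
Rancher 4: others sum to 45; max(0, 51 - 45) = 6.
Rancher 5: others sum to 46; max(0, 51 - 46) = 5.
Total collected = 15 + 0 + 1 + 6 + 5 = 27.

27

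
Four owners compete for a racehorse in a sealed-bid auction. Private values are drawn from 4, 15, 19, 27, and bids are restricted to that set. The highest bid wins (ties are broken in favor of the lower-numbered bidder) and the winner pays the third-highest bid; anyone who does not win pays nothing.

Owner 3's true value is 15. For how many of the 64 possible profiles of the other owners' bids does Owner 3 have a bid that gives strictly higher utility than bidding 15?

6

Others bid (4, 4, 19): truth gives 0; bid 19 gives 11 > 0. Violating.
Others bid (4, 4, 27): truth gives 0; bid 27 gives 11 > 0. Violating.
Others bid (4, 15, 4): truth gives 0; bid 19 gives 11 > 0. Violating.
Others bid (4, 19, 4): truth gives 0; bid 27 gives 11 > 0. Violating.
Others bid (4, 4, 4): truth gives 11; no alternative beats it.
Others bid (4, 4, 15): truth gives 11; no alternative beats it.
(Checking all 64 profiles: 6 have a profitable deviation, 58 do not.)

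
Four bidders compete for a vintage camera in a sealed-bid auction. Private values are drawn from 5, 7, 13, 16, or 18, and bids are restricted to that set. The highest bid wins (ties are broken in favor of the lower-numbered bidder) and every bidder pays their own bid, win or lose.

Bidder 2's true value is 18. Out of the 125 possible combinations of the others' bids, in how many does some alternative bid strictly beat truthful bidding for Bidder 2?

73

Others bid (5, 5, 5): truth gives 0; bid 7 gives 11 > 0. Violating.
Others bid (5, 5, 7): truth gives 0; bid 7 gives 11 > 0. Violating.
Others bid (5, 5, 13): truth gives 0; bid 13 gives 5 > 0. Violating.
Others bid (5, 5, 16): truth gives 0; bid 16 gives 2 > 0. Violating.
Others bid (5, 5, 18): truth gives 0; no alternative beats it.
Others bid (5, 7, 18): truth gives 0; no alternative beats it.
(Checking all 125 profiles: 73 have a profitable deviation, 52 do not.)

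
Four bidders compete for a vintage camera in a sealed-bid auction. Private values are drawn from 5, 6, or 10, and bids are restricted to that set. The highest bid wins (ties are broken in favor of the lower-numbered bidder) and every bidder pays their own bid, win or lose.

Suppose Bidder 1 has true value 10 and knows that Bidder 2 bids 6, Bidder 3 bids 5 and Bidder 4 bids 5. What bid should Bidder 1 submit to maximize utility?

Bid 5: loses but pays 5, utility -5.
Bid 6: wins, pays 6, utility 10 - 6 = 4.
Bid 10: wins, pays 10, utility 10 - 10 = 0.
The best choice is 6 with utility 4.

6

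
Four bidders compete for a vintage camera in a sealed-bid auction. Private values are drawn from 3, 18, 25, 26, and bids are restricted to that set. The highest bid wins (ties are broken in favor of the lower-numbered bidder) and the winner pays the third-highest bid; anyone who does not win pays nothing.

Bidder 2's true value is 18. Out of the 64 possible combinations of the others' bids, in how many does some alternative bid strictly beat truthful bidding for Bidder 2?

6

Others bid (3, 3, 25): truth gives 0; bid 25 gives 15 > 0. Violating.
Others bid (3, 3, 26): truth gives 0; bid 26 gives 15 > 0. Violating.
Others bid (3, 25, 3): truth gives 0; bid 25 gives 15 > 0. Violating.
Others bid (3, 26, 3): truth gives 0; bid 26 gives 15 > 0. Violating.
Others bid (3, 3, 3): truth gives 15; no alternative beats it.
Others bid (3, 3, 18): truth gives 15; no alternative beats it.
(Checking all 64 profiles: 6 have a profitable deviation, 58 do not.)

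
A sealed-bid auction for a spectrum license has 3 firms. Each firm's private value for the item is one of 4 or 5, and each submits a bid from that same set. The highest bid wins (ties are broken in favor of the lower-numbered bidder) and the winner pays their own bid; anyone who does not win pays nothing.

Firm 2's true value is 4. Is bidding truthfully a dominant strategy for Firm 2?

Yes

Check each profile of the others' bids and compare truth against every alternative bid.
Others bid (4, 4): truth gives 0, best alternative gives -1.
Others bid (4, 5): truth gives 0, best alternative gives -1.
Others bid (5, 4): truth gives 0, best alternative gives 0.
Others bid (5, 5): truth gives 0, best alternative gives 0.
In every case the truthful bid is at least as good as any alternative, so it is a dominant strategy.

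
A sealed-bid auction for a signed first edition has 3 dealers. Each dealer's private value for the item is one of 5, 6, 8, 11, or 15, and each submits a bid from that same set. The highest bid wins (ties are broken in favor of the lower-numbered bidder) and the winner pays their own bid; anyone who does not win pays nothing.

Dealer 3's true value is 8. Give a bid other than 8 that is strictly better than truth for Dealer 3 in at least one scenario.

6

Suppose Dealer 1 bids 5 and Dealer 2 bids 5.
Bid 8: wins, pays 8, utility 8 - 8 = 0.
Bid 6: wins, pays 6, utility 8 - 6 = 2.
So bidding 6 beats truth here (2 > 0).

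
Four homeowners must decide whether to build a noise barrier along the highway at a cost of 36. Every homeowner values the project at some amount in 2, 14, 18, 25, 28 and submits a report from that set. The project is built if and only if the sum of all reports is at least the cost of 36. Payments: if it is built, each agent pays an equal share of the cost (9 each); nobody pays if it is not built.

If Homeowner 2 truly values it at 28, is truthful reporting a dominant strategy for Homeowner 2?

Yes

Check each profile of the others' reports and compare truth against every alternative report.
Others report (2, 2, 14): truth gives 19, best alternative gives 19.
Others report (2, 2, 18): truth gives 19, best alternative gives 19.
Others report (2, 2, 25): truth gives 19, best alternative gives 19.
Others report (2, 2, 28): truth gives 19, best alternative gives 19.
Others report (2, 14, 2): truth gives 19, best alternative gives 19.
Others report (2, 14, 14): truth gives 19, best alternative gives 19.
(Remaining 119 profiles checked similarly; truth is weakly best in each.)
In every case the truthful report is at least as good as any alternative, so it is a dominant strategy.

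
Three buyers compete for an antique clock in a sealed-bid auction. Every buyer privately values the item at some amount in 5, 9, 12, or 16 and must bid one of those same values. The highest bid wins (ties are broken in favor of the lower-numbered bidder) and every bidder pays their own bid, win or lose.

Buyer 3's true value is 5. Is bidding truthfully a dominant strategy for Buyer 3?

No

Consider the case where Buyer 1 bids 5 and Buyer 2 bids 5.
Truthful bid 5: loses but pays 5, utility -5.
Bid 9 instead: wins, pays 9, utility 5 - 9 = -4.
Since -4 > -5, bidding 9 is strictly better here, so truthful bidding is not dominant.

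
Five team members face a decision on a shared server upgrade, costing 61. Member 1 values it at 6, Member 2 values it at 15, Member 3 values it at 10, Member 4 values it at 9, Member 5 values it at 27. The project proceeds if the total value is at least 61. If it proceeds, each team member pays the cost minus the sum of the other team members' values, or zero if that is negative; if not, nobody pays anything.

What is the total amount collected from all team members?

Total value 67 ≥ cost 61, so it is built.
Member 1: others sum to 61; max(0, 61 - 61) = 0.
Member 2: others sum to 52; max(0, 61 - 52) = 9.
Member 3: others sum to 57; max(0, 61 - 57) = 4.
Member 4: others sum to 58; max(0, 61 - 58) = 3.
Member 5: others sum to 40; max(0, 61 - 40) = 21.
Total collected = 0 + 9 + 4 + 3 + 21 = 37.

37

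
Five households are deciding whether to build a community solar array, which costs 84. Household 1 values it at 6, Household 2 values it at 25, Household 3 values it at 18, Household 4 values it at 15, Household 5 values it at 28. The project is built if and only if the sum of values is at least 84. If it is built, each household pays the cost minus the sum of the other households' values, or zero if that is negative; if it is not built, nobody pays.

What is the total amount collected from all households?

54

Total value 92 ≥ cost 84, so it is built.
Household 1: others sum to 86; max(0, 84 - 86) = 0.
Household 2: others sum to 67; max(0, 84 - 67) = 17.
Household 3: others sum to 74; max(0, 84 - 74) = 10.
Household 4: others sum to 77; max(0, 84 - 77) = 7.
Household 5: others sum to 64; max(0, 84 - 64) = 20.
Total collected = 0 + 17 + 10 + 7 + 20 = 54.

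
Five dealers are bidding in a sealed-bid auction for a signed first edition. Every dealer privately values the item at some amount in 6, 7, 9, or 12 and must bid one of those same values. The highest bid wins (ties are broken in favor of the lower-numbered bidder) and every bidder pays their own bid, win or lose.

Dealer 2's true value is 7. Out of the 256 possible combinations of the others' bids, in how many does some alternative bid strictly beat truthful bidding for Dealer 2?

Others bid (6, 6, 6, 9): truth gives -7; bid 9 gives -2 > -7. Violating.
Others bid (6, 6, 6, 12): truth gives -7; bid 12 gives -5 > -7. Violating.
Others bid (6, 6, 7, 9): truth gives -7; bid 9 gives -2 > -7. Violating.
Others bid (6, 6, 7, 12): truth gives -7; bid 12 gives -5 > -7. Violating.
Others bid (6, 6, 6, 6): truth gives 0; no alternative beats it.
Others bid (6, 6, 6, 7): truth gives 0; no alternative beats it.
(Checking all 256 profiles: 248 have a profitable deviation, 8 do not.)

248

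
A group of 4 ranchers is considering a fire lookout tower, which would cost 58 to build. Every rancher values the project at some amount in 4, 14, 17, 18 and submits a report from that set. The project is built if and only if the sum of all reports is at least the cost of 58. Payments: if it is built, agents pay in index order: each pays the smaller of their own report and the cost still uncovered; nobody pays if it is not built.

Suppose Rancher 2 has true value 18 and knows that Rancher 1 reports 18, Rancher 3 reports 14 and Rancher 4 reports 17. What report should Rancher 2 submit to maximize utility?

14

Report 4: project not built, utility 0.
Report 14: project built, pays 14, utility 18 - 14 = 4.
Report 17: project built, pays 17, utility 18 - 17 = 1.
Report 18: project built, pays 18, utility 18 - 18 = 0.
The best choice is 14 with utility 4.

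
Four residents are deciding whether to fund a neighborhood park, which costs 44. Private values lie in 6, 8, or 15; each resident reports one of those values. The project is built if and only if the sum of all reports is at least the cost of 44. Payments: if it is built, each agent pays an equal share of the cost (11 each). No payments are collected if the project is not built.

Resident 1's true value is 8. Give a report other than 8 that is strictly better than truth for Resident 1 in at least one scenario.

Suppose Resident 2 reports 6, Resident 3 reports 15 and Resident 4 reports 15.
Report 8: project built, pays 11, utility 8 - 11 = -3.
Report 6: project not built, utility 0.
So reporting 6 beats truth here (0 > -3).

6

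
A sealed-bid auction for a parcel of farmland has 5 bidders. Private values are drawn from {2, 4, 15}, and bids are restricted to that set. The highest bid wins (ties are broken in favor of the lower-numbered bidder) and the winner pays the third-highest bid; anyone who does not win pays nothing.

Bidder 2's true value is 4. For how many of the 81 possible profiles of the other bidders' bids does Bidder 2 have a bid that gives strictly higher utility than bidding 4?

Others bid (2, 2, 2, 15): truth gives 0; bid 15 gives 2 > 0. Violating.
Others bid (2, 2, 15, 2): truth gives 0; bid 15 gives 2 > 0. Violating.
Others bid (2, 15, 2, 2): truth gives 0; bid 15 gives 2 > 0. Violating.
Others bid (4, 2, 2, 2): truth gives 0; bid 15 gives 2 > 0. Violating.
Others bid (2, 2, 2, 2): truth gives 2; no alternative beats it.
Others bid (2, 2, 2, 4): truth gives 2; no alternative beats it.
(Checking all 81 profiles: 4 have a profitable deviation, 77 do not.)

4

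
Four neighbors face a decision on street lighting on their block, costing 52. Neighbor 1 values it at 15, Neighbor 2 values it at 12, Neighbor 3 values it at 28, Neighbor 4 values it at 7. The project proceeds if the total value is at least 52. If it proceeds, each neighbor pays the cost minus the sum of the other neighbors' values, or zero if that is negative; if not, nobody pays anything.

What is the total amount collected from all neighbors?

25

Total value 62 ≥ cost 52, so it is built.
Neighbor 1: others sum to 47; max(0, 52 - 47) = 5.
Neighbor 2: others sum to 50; max(0, 52 - 50) = 2.
Neighbor 3: others sum to 34; max(0, 52 - 34) = 18.
Neighbor 4: others sum to 55; max(0, 52 - 55) = 0.
Total collected = 5 + 2 + 18 + 0 = 25.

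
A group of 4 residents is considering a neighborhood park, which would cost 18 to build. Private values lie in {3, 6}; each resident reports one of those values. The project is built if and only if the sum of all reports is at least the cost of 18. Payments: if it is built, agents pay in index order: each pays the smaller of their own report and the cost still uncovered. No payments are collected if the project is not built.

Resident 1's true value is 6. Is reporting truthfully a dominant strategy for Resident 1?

Consider the case where Resident 2 reports 3, Resident 3 reports 6 and Resident 4 reports 6.
Truthful report 6: project built, pays 6, utility 6 - 6 = 0.
Report 3 instead: project built, pays 3, utility 6 - 3 = 3.
Since 3 > 0, reporting 3 is strictly better here, so truthful reporting is not dominant.

No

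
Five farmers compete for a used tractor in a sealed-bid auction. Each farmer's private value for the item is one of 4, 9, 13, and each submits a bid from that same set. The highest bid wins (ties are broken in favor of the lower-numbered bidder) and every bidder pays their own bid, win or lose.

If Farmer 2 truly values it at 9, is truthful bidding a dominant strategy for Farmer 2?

No

Consider the case where Farmer 1 bids 4, Farmer 3 bids 4, Farmer 4 bids 4 and Farmer 5 bids 13.
Truthful bid 9: loses but pays 9, utility -9.
Bid 4 instead: loses but pays 4, utility -4.
Since -4 > -9, bidding 4 is strictly better here, so truthful bidding is not dominant.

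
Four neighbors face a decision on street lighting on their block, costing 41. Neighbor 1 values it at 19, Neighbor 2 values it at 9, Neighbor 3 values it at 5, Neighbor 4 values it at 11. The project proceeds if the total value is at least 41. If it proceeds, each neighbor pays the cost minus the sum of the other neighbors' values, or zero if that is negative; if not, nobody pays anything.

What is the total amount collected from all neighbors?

Total value 44 ≥ cost 41, so it is built.
Neighbor 1: others sum to 25; max(0, 41 - 25) = 16.
Neighbor 2: others sum to 35; max(0, 41 - 35) = 6.
Neighbor 3: others sum to 39; max(0, 41 - 39) = 2.
Neighbor 4: others sum to 33; max(0, 41 - 33) = 8.
Total collected = 16 + 6 + 2 + 8 = 32.

32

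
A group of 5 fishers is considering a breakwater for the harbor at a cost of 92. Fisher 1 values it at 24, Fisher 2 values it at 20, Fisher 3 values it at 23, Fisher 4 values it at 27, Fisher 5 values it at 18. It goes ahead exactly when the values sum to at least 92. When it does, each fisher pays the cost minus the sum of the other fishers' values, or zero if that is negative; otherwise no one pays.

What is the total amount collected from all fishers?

Total value 112 ≥ cost 92, so it is built.
Fisher 1: others sum to 88; max(0, 92 - 88) = 4.
Fisher 2: others sum to 92; max(0, 92 - 92) = 0.
Fisher 3: others sum to 89; max(0, 92 - 89) = 3.
Fisher 4: others sum to 85; max(0, 92 - 85) = 7.
Fisher 5: others sum to 94; max(0, 92 - 94) = 0.
Total collected = 4 + 0 + 3 + 7 + 0 = 14.

14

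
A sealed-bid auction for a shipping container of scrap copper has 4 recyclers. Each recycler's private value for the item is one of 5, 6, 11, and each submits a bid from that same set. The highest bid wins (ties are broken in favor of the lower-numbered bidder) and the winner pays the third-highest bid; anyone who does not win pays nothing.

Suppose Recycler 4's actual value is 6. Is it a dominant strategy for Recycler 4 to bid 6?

No

Consider the case where Recycler 1 bids 5, Recycler 2 bids 5 and Recycler 3 bids 6.
Truthful bid 6: loses, pays 0, utility 0.
Bid 11 instead: wins, pays 5, utility 6 - 5 = 1.
Since 1 > 0, bidding 11 is strictly better here, so truthful bidding is not dominant.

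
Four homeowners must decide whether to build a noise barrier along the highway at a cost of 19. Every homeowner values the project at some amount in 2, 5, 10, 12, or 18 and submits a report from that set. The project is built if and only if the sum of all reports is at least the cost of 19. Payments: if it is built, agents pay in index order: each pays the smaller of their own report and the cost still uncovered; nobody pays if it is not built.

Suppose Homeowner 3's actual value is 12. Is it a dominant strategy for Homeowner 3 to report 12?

No

Consider the case where Homeowner 1 reports 2, Homeowner 2 reports 2 and Homeowner 4 reports 5.
Truthful report 12: project built, pays 12, utility 12 - 12 = 0.
Report 10 instead: project built, pays 10, utility 12 - 10 = 2.
Since 2 > 0, reporting 10 is strictly better here, so truthful reporting is not dominant.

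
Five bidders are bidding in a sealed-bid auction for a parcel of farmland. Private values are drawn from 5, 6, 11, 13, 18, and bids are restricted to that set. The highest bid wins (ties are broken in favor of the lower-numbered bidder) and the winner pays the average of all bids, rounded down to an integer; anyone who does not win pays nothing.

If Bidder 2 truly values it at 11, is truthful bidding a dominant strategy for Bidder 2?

No

Consider the case where Bidder 1 bids 5, Bidder 3 bids 5, Bidder 4 bids 5 and Bidder 5 bids 5.
Truthful bid 11: wins, pays 6, utility 11 - 6 = 5.
Bid 6 instead: wins, pays 5, utility 11 - 5 = 6.
Since 6 > 5, bidding 6 is strictly better here, so truthful bidding is not dominant.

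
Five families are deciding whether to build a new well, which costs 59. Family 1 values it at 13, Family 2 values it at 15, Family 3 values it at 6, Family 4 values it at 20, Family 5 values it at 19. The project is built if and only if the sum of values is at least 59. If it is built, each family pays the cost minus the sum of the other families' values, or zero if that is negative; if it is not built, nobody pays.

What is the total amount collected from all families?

12

Total value 73 ≥ cost 59, so it is built.
Family 1: others sum to 60; max(0, 59 - 60) = 0.
Family 2: others sum to 58; max(0, 59 - 58) = 1.
Family 3: others sum to 67; max(0, 59 - 67) = 0.
Family 4: others sum to 53; max(0, 59 - 53) = 6.
Family 5: others sum to 54; max(0, 59 - 54) = 5.
Total collected = 0 + 1 + 0 + 6 + 5 = 12.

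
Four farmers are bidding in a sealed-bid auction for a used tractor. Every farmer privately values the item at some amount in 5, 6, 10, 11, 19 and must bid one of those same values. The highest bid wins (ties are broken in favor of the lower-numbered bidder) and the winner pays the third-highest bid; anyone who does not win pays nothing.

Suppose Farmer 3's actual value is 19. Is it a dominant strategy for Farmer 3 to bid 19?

Check each profile of the others' bids and compare truth against every alternative bid.
Others bid (5, 5, 19): truth gives 14, best alternative gives 0.
Others bid (5, 11, 5): truth gives 14, best alternative gives 0.
Others bid (11, 5, 5): truth gives 14, best alternative gives 0.
Others bid (5, 6, 19): truth gives 13, best alternative gives 0.
Others bid (5, 11, 6): truth gives 13, best alternative gives 0.
Others bid (6, 5, 19): truth gives 13, best alternative gives 0.
(Remaining 119 profiles checked similarly; truth is weakly best in each.)
In every case the truthful bid is at least as good as any alternative, so it is a dominant strategy.

Yes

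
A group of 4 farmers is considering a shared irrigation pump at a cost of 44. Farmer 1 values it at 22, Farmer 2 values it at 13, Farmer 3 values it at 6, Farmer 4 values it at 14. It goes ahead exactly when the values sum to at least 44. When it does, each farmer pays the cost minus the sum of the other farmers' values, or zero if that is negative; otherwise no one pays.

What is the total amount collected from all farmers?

Total value 55 ≥ cost 44, so it is built.
Farmer 1: others sum to 33; max(0, 44 - 33) = 11.
Farmer 2: others sum to 42; max(0, 44 - 42) = 2.
Farmer 3: others sum to 49; max(0, 44 - 49) = 0.
Farmer 4: others sum to 41; max(0, 44 - 41) = 3.
Total collected = 11 + 2 + 0 + 3 = 16.

16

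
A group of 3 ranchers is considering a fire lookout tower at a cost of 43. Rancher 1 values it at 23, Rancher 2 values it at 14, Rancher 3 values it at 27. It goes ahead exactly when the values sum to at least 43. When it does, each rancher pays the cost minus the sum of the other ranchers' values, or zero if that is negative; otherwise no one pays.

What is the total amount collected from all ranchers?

Total value 64 ≥ cost 43, so it is built.
Rancher 1: others sum to 41; max(0, 43 - 41) = 2.
Rancher 2: others sum to 50; max(0, 43 - 50) = 0.
Rancher 3: others sum to 37; max(0, 43 - 37) = 6.
Total collected = 2 + 0 + 6 = 8.

8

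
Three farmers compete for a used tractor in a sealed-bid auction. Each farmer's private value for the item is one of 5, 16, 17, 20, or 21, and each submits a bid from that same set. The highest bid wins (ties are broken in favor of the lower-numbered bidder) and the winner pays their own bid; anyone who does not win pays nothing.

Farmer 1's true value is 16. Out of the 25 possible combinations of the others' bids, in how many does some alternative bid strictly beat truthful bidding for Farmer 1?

1

Others bid (5, 5): truth gives 0; bid 5 gives 11 > 0. Violating.
Others bid (5, 16): truth gives 0; no alternative beats it.
Others bid (5, 17): truth gives 0; no alternative beats it.
(Checking all 25 profiles: 1 has a profitable deviation, 24 do not.)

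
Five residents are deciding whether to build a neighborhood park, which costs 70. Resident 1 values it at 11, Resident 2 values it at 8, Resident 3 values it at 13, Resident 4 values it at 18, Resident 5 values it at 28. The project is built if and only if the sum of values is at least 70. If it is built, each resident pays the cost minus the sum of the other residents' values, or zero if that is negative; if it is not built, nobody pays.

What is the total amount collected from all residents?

Total value 78 ≥ cost 70, so it is built.
Resident 1: others sum to 67; max(0, 70 - 67) = 3.
Resident 2: others sum to 70; max(0, 70 - 70) = 0.
Resident 3: others sum to 65; max(0, 70 - 65) = 5.
Resident 4: others sum to 60; max(0, 70 - 60) = 10.
Resident 5: others sum to 50; max(0, 70 - 50) = 20.
Total collected = 3 + 0 + 5 + 10 + 20 = 38.

38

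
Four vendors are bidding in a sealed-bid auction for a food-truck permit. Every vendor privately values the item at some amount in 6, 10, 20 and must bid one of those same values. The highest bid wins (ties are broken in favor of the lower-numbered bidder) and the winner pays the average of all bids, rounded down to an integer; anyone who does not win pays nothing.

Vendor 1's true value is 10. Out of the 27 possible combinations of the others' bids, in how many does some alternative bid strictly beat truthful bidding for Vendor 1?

Others bid (6, 6, 6): truth gives 3; bid 6 gives 4 > 3. Violating.
Others bid (6, 6, 10): truth gives 2; no alternative beats it.
Others bid (6, 6, 20): truth gives 0; no alternative beats it.
(Checking all 27 profiles: 1 has a profitable deviation, 26 do not.)

1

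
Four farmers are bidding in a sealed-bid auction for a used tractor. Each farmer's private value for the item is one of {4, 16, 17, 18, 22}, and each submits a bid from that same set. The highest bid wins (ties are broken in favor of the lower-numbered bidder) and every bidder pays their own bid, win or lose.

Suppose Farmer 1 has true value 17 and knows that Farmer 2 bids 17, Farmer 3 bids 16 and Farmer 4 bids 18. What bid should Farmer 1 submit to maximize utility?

18

Bid 4: loses but pays 4, utility -4.
Bid 16: loses but pays 16, utility -16.
Bid 17: loses but pays 17, utility -17.
Bid 18: wins, pays 18, utility 17 - 18 = -1.
Bid 22: wins, pays 22, utility 17 - 22 = -5.
The best choice is 18 with utility -1.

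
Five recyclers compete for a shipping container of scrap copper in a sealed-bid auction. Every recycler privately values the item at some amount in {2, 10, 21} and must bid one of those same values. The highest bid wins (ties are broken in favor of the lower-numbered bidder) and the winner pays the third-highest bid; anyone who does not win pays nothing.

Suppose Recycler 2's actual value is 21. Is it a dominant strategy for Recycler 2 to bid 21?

Yes

Check each profile of the others' bids and compare truth against every alternative bid.
Others bid (2, 2, 2, 21): truth gives 19, best alternative gives 0.
Others bid (2, 2, 21, 2): truth gives 19, best alternative gives 0.
Others bid (2, 21, 2, 2): truth gives 19, best alternative gives 0.
Others bid (10, 2, 2, 2): truth gives 19, best alternative gives 0.
Others bid (2, 2, 10, 21): truth gives 11, best alternative gives 0.
Others bid (2, 2, 21, 10): truth gives 11, best alternative gives 0.
(Remaining 75 profiles checked similarly; truth is weakly best in each.)
In every case the truthful bid is at least as good as any alternative, so it is a dominant strategy.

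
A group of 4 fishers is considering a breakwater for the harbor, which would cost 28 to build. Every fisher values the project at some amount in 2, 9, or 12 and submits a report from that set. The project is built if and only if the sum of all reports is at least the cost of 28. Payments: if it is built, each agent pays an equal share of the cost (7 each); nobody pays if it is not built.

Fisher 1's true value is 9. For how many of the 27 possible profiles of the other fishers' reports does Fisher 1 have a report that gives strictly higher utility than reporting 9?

Others report (2, 2, 12): truth gives 0; report 12 gives 2 > 0. Violating.
Others report (2, 12, 2): truth gives 0; report 12 gives 2 > 0. Violating.
Others report (12, 2, 2): truth gives 0; report 12 gives 2 > 0. Violating.
Others report (2, 2, 2): truth gives 0; no alternative beats it.
Others report (2, 2, 9): truth gives 0; no alternative beats it.
(Checking all 27 profiles: 3 have a profitable deviation, 24 do not.)

3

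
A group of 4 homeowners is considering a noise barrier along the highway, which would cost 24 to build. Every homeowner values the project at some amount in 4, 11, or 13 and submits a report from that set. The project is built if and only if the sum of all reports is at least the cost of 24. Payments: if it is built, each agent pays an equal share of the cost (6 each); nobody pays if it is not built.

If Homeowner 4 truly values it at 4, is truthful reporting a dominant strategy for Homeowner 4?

Yes

Check each profile of the others' reports and compare truth against every alternative report.
Others report (4, 4, 11): truth gives 0, best alternative gives -2.
Others report (4, 11, 4): truth gives 0, best alternative gives -2.
Others report (11, 4, 4): truth gives 0, best alternative gives -2.
Others report (4, 4, 13): truth gives -2, best alternative gives -2.
Others report (4, 11, 11): truth gives -2, best alternative gives -2.
Others report (4, 11, 13): truth gives -2, best alternative gives -2.
(Remaining 21 profiles checked similarly; truth is weakly best in each.)
In every case the truthful report is at least as good as any alternative, so it is a dominant strategy.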